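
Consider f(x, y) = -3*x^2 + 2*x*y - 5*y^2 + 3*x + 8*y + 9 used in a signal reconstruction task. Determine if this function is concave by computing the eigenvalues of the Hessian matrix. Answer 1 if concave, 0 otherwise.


The Hessian of f(x,y) = -3*x^2 + 2*x*y - 5*y^2 + 3*x + 8*y + 9 is:
H = [[-6, 2], [2, -10]]
Trace = -6 - 10 = -16
Determinant = -6*-10 - (2)^2 = 56
Discriminant = (-16)^2 - 4*56 = 32.0
Eigenvalues: lambda_1 = -10.8284, lambda_2 = -5.1716
The function is concave.

1


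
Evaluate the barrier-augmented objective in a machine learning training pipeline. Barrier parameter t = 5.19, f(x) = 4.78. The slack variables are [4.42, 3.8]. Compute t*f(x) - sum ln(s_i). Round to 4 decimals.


Step 1: Compute log-barrier.
ln values: [1.4861, 1.335]
phi = -(1.4861 + 1.335) = -2.8211
Step 2: Compute augmented objective.
t*f(x) = 5.19*4.78 = 24.8082
Total = 24.8082 - 2.8211 = 21.9871


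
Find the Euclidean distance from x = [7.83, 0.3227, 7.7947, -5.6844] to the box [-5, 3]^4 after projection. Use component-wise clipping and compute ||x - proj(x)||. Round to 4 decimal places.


Project each component onto [-5, 3].
clip(7.83) = 3.0, clip(0.3227) = 0.3227, clip(7.7947) = 3.0, clip(-5.6844) = -5.0
Projection = [3.0, 0.3227, 3.0, -5.0]
Squared diffs: [23.3289, 0.0, 22.9891, 0.4684]
Distance = sqrt(46.7864) = 6.8401


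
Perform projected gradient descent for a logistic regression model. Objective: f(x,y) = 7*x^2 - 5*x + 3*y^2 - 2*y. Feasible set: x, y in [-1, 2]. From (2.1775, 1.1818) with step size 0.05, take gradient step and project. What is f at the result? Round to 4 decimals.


Step 1: Compute gradient at (2.1775, 1.1818).
grad_x = 2*7*2.1775 - 5 = 25.485
grad_y = 2*3*1.1818 - 2 = 5.0908
Step 2: Gradient step.
x_raw = 2.1775 - 0.05*25.485 = 0.9033
y_raw = 1.1818 - 0.05*5.0908 = 0.9273
Step 3: Project onto [-1, 2].
x_proj = clip(0.9033) = 0.9033
y_proj = clip(0.9273) = 0.9273
Step 4: Evaluate f.
f(0.9033, 0.9273) = 1.9197


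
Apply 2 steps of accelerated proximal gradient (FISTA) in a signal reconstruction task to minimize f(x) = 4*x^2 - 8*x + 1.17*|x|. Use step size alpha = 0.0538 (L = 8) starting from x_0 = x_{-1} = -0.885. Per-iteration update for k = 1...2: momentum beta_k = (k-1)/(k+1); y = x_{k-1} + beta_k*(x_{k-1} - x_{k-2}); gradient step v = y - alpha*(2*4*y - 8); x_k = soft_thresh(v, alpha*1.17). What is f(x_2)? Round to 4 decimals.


FISTA on f(x) = 4*x^2 - 8*x + 1.17*|x|
L = 8, alpha = 0.0538
Iteration 1: beta = 0.0, y = -0.885 + 0.0*(-0.885 + 0.885) = -0.885
  grad(y) = -15.08, v = y - alpha*grad = -0.0737
  prox(v) = soft_thresh(-0.0737, 0.0629) = -0.0108
Iteration 2: beta = 0.3333, y = -0.0108 + 0.3333*(-0.0108 + 0.885) = 0.2807
  grad(y) = -5.7547, v = y - alpha*grad = 0.5903
  prox(v) = soft_thresh(0.5903, 0.0629) = 0.5273
f(x_2) = 4*0.5273^2 - 8*0.5273 + 1.17*|0.5273| = -2.4893


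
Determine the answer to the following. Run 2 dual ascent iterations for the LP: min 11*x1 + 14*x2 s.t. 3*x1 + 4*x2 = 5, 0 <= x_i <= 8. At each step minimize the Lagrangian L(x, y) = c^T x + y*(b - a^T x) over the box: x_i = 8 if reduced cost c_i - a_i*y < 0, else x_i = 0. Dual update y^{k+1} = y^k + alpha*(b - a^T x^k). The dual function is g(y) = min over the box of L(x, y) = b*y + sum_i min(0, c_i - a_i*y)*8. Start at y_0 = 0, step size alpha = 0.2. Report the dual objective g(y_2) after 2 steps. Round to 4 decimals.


Dual ascent for LP: min 11*x1 + 14*x2, 3*x1 + 4*x2 = 5, 0 <= x_i <= 8
Step 1: y^k = 0.0, reduced costs: (11.0, 14.0)
  x^k = (0.0, 0.0), subgradient = b - a^T x = 5.0
  y^{k+1} = 0.0 + 0.2*5.0 = 1.0
Step 2: y^k = 1.0, reduced costs: (8.0, 10.0)
  x^k = (0.0, 0.0), subgradient = b - a^T x = 5.0
  y^{k+1} = 1.0 + 0.2*5.0 = 2.0
Dual objective at y_2 = 2.0: reduced costs (5.0, 6.0), box minimizer x = (0.0, 0.0)
g(y_2) = b*y + (c1 - a1*y)*x1 + (c2 - a2*y)*x2 = 5*2.0 + 5.0*0.0 + 6.0*0.0 = 10.0 + 0.0 + 0.0 = 10.0


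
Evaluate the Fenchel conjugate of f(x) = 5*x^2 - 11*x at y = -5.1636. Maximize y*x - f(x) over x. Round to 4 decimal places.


f*(y) = sup_x {y*x - a*x^2 - b*x} = sup_x {(y-b)*x - a*x^2}
FOC: (y - b) - 2a*x = 0 => x* = (y - b)/(2a)
x* = (-5.1636 + 11)/(2*5) = 0.5836
f*(-5.1636) = (y-b)^2/(4a) = (-5.1636 + 11)^2/(4*5)
= 34.0636/20 = 1.7032


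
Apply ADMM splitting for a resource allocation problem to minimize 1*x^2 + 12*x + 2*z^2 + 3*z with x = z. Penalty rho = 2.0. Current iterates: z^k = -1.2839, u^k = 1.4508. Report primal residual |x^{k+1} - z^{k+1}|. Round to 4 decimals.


ADMM iteration with rho = 2.0, z^k = -1.2839, u^k = 1.4508
Step 1: x-update.
Minimize 1*x^2 + 12*x + (2.0/2)*(x + 1.2839 + 1.4508)^2
FOC: (2*1 + 2.0)*x = -12 + 2.0*(-1.2839 - 1.4508)
x^{k+1} = -4.3674
Step 2: z-update.
Minimize 2*z^2 + 3*z + (2.0/2)*(-4.3674 - z + 1.4508)^2
FOC: (2*2 + 2.0)*z = -3 + 2.0*(-4.3674 + 1.4508)
z^{k+1} = -1.4722
Step 3: u-update.
u^{k+1} = 1.4508 - 4.3674 + 1.4722 = -1.4444
Step 4: Primal residual = |-4.3674 + 1.4722| = 2.8952


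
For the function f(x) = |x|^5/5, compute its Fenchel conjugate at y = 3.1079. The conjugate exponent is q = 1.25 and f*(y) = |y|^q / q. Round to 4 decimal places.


The conjugate exponent q satisfies 1/p + 1/q = 1.
p = 5, so q = 5/(5 - 1) = 1.25
|y|^q = 3.1079^1.25 = 4.1265
f*(3.1079) = 4.1265 / 1.25 = 3.3012


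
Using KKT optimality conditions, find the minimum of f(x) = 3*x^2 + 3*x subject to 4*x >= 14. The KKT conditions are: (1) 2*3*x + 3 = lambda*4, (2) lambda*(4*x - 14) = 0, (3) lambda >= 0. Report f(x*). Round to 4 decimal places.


Step 1: Try lambda = 0 (constraint inactive).
x_unc = -3/(2*3) = -0.5
Check: 4*-0.5 = -2.0 < 14 -- violated!
Step 2: Constraint must be active: 4*x = 14
x* = 14/4 = 3.5
lambda = (2*3*3.5 + 3)/4 = 6.0
Step 3: Compute optimal value.
f(x*) = 3*3.5^2 + 3*3.5 = 47.25


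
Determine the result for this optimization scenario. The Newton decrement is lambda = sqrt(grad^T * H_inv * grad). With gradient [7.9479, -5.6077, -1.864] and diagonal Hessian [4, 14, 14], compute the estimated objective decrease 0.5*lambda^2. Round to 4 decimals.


Step 1: H is diagonal, so H^(-1) * g = [1.987, -0.4006, -0.1331].
Step 2: g^T H^(-1) g = sum_i g_i^2 / H_ii
  = (7.9479)^2/4 + (-5.6077)^2/14 + (-1.864)^2/14
  = 15.7923 + 2.2462 + 0.2482 = 18.2866
Step 3: Objective decrease = 0.5 * g^T H^(-1) g = 9.1433


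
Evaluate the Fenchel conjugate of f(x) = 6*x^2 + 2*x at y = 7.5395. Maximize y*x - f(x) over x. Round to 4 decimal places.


f*(y) = sup_x {y*x - a*x^2 - b*x} = sup_x {(y-b)*x - a*x^2}
FOC: (y - b) - 2a*x = 0 => x* = (y - b)/(2a)
x* = (7.5395 - 2)/(2*6) = 0.4616
f*(7.5395) = (y-b)^2/(4a) = (7.5395 - 2)^2/(4*6)
= 30.6861/24 = 1.2786


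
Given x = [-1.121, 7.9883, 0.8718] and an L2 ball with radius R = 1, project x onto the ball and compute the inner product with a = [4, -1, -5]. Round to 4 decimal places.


Step 1: Compute ||x|| (intermediates to 6 decimals).
||x|| = sqrt((-1.121)^2 + 7.9883^2 + 0.8718^2) = 8.113545
Step 2: Project.
Since ||x|| > R, scale = R/||x|| = 1/8.113545 = 0.123251, proj(x) = scale * x
proj(x) = [-0.138164, 0.984566, 0.10745]
Step 3: Dot product.
a^T * proj(x) = 4*(-0.138164) - 1*0.984566 - 5*0.10745 = -2.0745


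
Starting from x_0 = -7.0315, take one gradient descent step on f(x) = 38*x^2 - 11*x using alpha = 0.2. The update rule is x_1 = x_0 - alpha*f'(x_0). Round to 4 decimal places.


We compute the gradient at x_0 and apply the update.
f'(x) = 76*x - 11
f'(-7.0315) = 76*-7.0315 - 11 = -545.394
x_1 = -7.0315 - 0.2*-545.394 = 102.0473


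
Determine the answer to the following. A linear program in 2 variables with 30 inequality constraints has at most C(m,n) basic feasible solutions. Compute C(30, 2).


Each vertex corresponds to some choice of n active constraints out of m, so the number of vertices is at most C(m, n) = m! / (n!(m-n)!).
m = 30, n = 2
Numerator: 30 * 29
Denominator: 2! = 2
C(30, 2) = 435


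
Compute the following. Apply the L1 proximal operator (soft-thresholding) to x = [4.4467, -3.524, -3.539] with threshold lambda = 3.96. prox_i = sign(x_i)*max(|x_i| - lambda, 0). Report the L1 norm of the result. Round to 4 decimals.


Soft-thresholding with lambda = 3.96:
prox(4.4467) = sign(4.4467)*max(|4.4467| - 3.96, 0) = 0.4867
prox(-3.524) = sign(-3.524)*max(|-3.524| - 3.96, 0) = 0.0
prox(-3.539) = sign(-3.539)*max(|-3.539| - 3.96, 0) = 0.0
prox(x) = [0.4867, 0.0, 0.0]
||prox(x)||_1 = 0.4867 + 0.0 + 0.0 = 0.4867


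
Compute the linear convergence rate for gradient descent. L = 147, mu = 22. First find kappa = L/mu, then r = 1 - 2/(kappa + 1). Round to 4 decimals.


Step 1: Compute the condition number.
kappa = L/mu = 147/22 = 6.6818
Step 2: Compute the convergence rate.
r = 1 - 2/(kappa + 1) = 1 - 2*mu/(L + mu) = (L - mu)/(L + mu) = 125/169 = 0.7396


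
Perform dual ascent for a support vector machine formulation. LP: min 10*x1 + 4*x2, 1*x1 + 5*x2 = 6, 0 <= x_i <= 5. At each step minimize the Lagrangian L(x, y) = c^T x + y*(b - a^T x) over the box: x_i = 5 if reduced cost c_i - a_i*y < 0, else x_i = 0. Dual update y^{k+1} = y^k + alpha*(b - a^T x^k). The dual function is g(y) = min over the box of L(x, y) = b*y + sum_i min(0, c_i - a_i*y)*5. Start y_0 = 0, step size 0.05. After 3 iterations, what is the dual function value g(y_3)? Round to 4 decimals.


Dual ascent for LP: min 10*x1 + 4*x2, 1*x1 + 5*x2 = 6, 0 <= x_i <= 5
Step 1: y^k = 0.0, reduced costs: (10.0, 4.0)
  x^k = (0.0, 0.0), subgradient = b - a^T x = 6.0
  y^{k+1} = 0.0 + 0.05*6.0 = 0.3
Step 2: y^k = 0.3, reduced costs: (9.7, 2.5)
  x^k = (0.0, 0.0), subgradient = b - a^T x = 6.0
  y^{k+1} = 0.3 + 0.05*6.0 = 0.6
Step 3: y^k = 0.6, reduced costs: (9.4, 1.0)
  x^k = (0.0, 0.0), subgradient = b - a^T x = 6.0
  y^{k+1} = 0.6 + 0.05*6.0 = 0.9
Dual objective at y_3 = 0.9: reduced costs (9.1, -0.5), box minimizer x = (0.0, 5.0)
g(y_3) = b*y + (c1 - a1*y)*x1 + (c2 - a2*y)*x2 = 6*0.9 + 9.1*0.0 + (-0.5)*5.0 = 5.4 + 0.0 - 2.5 = 2.9


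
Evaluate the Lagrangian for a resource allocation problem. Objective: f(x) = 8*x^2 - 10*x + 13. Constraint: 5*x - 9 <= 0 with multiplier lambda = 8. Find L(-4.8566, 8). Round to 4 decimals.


Step 1: Evaluate f(x).
f(-4.8566) = 8*(-4.8566)^2 - 10*(-4.8566) + 13 = 250.2585
Step 2: Evaluate g(x).
g(-4.8566) = 5*-4.8566 - 9 = -33.283
Step 3: Compute Lagrangian.
L = 250.2585 + 8*-33.283 = -16.0055


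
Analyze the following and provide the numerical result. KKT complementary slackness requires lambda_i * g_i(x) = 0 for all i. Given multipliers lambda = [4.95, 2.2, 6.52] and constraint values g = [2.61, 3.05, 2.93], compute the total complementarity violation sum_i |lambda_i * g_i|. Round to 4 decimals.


KKT complementary slackness check:
lambda_1 * g_1 = 4.95 * 2.61 = 12.9195
lambda_2 * g_2 = 2.2 * 3.05 = 6.71
lambda_3 * g_3 = 6.52 * 2.93 = 19.1036
Total violation = 12.9195 + 6.71 + 19.1036 = 38.7331


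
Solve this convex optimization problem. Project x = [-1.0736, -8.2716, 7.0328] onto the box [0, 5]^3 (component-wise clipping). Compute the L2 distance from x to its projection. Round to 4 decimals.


Project each component onto [0, 5].
clip(-1.0736) = 0.0, clip(-8.2716) = 0.0, clip(7.0328) = 5.0
Projection = [0.0, 0.0, 5.0]
Squared diffs: [1.1526, 68.4194, 4.1323]
Distance = sqrt(73.7043) = 8.5851


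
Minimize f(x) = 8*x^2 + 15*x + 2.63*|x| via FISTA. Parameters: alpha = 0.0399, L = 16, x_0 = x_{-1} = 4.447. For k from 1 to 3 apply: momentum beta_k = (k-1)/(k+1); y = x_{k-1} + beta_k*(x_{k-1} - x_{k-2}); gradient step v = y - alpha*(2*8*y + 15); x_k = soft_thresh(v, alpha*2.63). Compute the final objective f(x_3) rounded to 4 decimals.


FISTA on f(x) = 8*x^2 + 15*x + 2.63*|x|
L = 16, alpha = 0.0399
Iteration 1: beta = 0.0, y = 4.447 + 0.0*(4.447 - 4.447) = 4.447
  grad(y) = 86.152, v = y - alpha*grad = 1.0095
  prox(v) = soft_thresh(1.0095, 0.1049) = 0.9046
Iteration 2: beta = 0.3333, y = 0.9046 + 0.3333*(0.9046 - 4.447) = -0.2762
  grad(y) = 10.5808, v = y - alpha*grad = -0.6984
  prox(v) = soft_thresh(-0.6984, 0.1049) = -0.5934
Iteration 3: beta = 0.5, y = -0.5934 + 0.5*(-0.5934 - 0.9046) = -1.3425
  grad(y) = -6.4793, v = y - alpha*grad = -1.0839
  prox(v) = soft_thresh(-1.0839, 0.1049) = -0.979
f(x_3) = 8*(-0.979)^2 + 15*(-0.979) + 2.63*|-0.979| = -4.4427


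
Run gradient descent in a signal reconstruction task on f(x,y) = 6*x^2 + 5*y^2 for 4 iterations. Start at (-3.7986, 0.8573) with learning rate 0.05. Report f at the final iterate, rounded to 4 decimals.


Gradient descent on f(x,y) = 6*x^2 + 5*y^2.
Starting point: (-3.7986, 0.8573), alpha = 0.05
Step 1: grad_x = 2*6*-3.7986 = -45.5832, grad_y = 2*5*0.8573 = 8.573
  x_1 = -3.7986 - 0.05*-45.5832 = -1.5194
  y_1 = 0.8573 - 0.05*8.573 = 0.4287
Step 2: grad_x = 2*6*-1.5194 = -18.2333, grad_y = 2*5*0.4287 = 4.2865
  x_2 = -1.5194 - 0.05*-18.2333 = -0.6078
  y_2 = 0.4287 - 0.05*4.2865 = 0.2143
Step 3: grad_x = 2*6*-0.6078 = -7.2933, grad_y = 2*5*0.2143 = 2.1433
  x_3 = -0.6078 - 0.05*-7.2933 = -0.2431
  y_3 = 0.2143 - 0.05*2.1433 = 0.1072
Step 4: grad_x = 2*6*-0.2431 = -2.9173, grad_y = 2*5*0.1072 = 1.0716
  x_4 = -0.2431 - 0.05*-2.9173 = -0.0972
  y_4 = 0.1072 - 0.05*1.0716 = 0.0536
f(-0.0972, 0.0536) = 6*(-0.0972)^2 + 5*0.0536^2 = 0.0711


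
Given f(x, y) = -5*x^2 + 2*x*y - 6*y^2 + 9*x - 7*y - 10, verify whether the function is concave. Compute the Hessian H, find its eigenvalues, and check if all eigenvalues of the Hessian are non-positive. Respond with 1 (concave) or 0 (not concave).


The Hessian of f(x,y) = -5*x^2 + 2*x*y - 6*y^2 + 9*x - 7*y - 10 is:
H = [[-10, 2], [2, -12]]
Trace = -10 - 12 = -22
Determinant = -10*-12 - (2)^2 = 116
Discriminant = (-22)^2 - 4*116 = 20.0
Eigenvalues: lambda_1 = -13.2361, lambda_2 = -8.7639
The function is concave.

1


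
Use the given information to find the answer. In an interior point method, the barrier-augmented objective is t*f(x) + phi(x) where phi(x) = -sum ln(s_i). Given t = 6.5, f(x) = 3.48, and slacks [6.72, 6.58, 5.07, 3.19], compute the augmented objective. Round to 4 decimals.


Step 1: Compute log-barrier.
ln values: [1.9051, 1.884, 1.6233, 1.16]
phi = -(1.9051 + 1.884 + 1.6233 + 1.16) = -6.5725
Step 2: Compute augmented objective.
t*f(x) = 6.5*3.48 = 22.62
Total = 22.62 - 6.5725 = 16.0475


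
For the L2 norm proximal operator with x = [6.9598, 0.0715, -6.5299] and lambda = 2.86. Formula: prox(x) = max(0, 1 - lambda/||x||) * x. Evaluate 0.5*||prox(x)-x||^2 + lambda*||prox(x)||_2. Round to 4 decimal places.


Step 1: Compute ||x||.
||x|| = 9.5438
Step 2: Compute scaling factor.
scale = max(0, 1 - 2.86/9.5438) = 0.7003
Step 3: prox(x) = [4.8741, 0.0501, -4.5731]
||prox(x)|| = 6.6838
Step 4: Proximal objective.
0.5*||prox-x||^2 = 4.0898
lambda*||prox|| = 19.1157
Total = 23.2054


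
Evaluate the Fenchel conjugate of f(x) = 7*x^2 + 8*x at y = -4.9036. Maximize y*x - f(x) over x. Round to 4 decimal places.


f*(y) = sup_x {y*x - a*x^2 - b*x} = sup_x {(y-b)*x - a*x^2}
FOC: (y - b) - 2a*x = 0 => x* = (y - b)/(2a)
x* = (-4.9036 - 8)/(2*7) = -0.9217
f*(-4.9036) = (y-b)^2/(4a) = (-4.9036 - 8)^2/(4*7)
= 166.5029/28 = 5.9465


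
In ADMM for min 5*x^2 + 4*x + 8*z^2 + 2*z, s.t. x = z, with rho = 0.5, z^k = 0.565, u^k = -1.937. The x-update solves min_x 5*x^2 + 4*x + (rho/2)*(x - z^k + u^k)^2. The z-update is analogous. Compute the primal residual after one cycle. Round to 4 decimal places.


ADMM iteration with rho = 0.5, z^k = 0.565, u^k = -1.937
Step 1: x-update.
Minimize 5*x^2 + 4*x + (0.5/2)*(x - 0.565 - 1.937)^2
FOC: (2*5 + 0.5)*x = -4 + 0.5*(0.565 + 1.937)
x^{k+1} = -0.2618
Step 2: z-update.
Minimize 8*z^2 + 2*z + (0.5/2)*(-0.2618 - z - 1.937)^2
FOC: (2*8 + 0.5)*z = -2 + 0.5*(-0.2618 - 1.937)
z^{k+1} = -0.1878
Step 3: u-update.
u^{k+1} = -1.937 - 0.2618 + 0.1878 = -2.011
Step 4: Primal residual = |-0.2618 + 0.1878| = 0.074


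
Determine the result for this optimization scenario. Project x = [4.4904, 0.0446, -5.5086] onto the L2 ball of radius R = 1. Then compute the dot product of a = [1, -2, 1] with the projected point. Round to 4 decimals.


Step 1: Compute ||x|| (intermediates to 6 decimals).
||x|| = sqrt(4.4904^2 + 0.0446^2 + (-5.5086)^2) = 7.107064
Step 2: Project.
Since ||x|| > R, scale = R/||x|| = 1/7.107064 = 0.140705, proj(x) = scale * x
proj(x) = [0.631822, 0.006275, -0.775088]
Step 3: Dot product.
a^T * proj(x) = 1*0.631822 - 2*0.006275 + 1*(-0.775088) = -0.1558


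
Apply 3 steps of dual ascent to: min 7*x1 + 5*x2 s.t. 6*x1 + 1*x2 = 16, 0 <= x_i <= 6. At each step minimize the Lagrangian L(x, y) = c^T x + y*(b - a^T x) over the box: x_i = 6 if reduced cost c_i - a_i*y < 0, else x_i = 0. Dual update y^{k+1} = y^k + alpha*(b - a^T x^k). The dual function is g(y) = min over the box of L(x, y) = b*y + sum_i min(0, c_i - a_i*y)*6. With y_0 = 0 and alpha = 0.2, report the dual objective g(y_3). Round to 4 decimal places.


Dual ascent for LP: min 7*x1 + 5*x2, 6*x1 + 1*x2 = 16, 0 <= x_i <= 6
Step 1: y^k = 0.0, reduced costs: (7.0, 5.0)
  x^k = (0.0, 0.0), subgradient = b - a^T x = 16.0
  y^{k+1} = 0.0 + 0.2*16.0 = 3.2
Step 2: y^k = 3.2, reduced costs: (-12.2, 1.8)
  x^k = (6.0, 0.0), subgradient = b - a^T x = -20.0
  y^{k+1} = 3.2 + 0.2*-20.0 = -0.8
Step 3: y^k = -0.8, reduced costs: (11.8, 5.8)
  x^k = (0.0, 0.0), subgradient = b - a^T x = 16.0
  y^{k+1} = -0.8 + 0.2*16.0 = 2.4
Dual objective at y_3 = 2.4: reduced costs (-7.4, 2.6), box minimizer x = (6.0, 0.0)
g(y_3) = b*y + (c1 - a1*y)*x1 + (c2 - a2*y)*x2 = 16*2.4 + (-7.4)*6.0 + 2.6*0.0 = 38.4 - 44.4 + 0.0 = -6.0


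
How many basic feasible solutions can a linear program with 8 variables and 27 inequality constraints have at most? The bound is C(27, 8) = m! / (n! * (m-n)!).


Each vertex corresponds to some choice of n active constraints out of m, so the number of vertices is at most C(m, n) = m! / (n!(m-n)!).
m = 27, n = 8
Numerator: 27 * 26 * 25 * 24 * 23 * 22 * 21 * 20
Denominator: 8! = 40320
C(27, 8) = 2220075


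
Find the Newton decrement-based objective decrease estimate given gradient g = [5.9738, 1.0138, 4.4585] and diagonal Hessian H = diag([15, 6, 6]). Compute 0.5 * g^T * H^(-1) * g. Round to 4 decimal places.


Step 1: H is diagonal, so H^(-1) * g = [0.3983, 0.169, 0.7431].
Step 2: g^T H^(-1) g = sum_i g_i^2 / H_ii
  = (5.9738)^2/15 + (1.0138)^2/6 + (4.4585)^2/6
  = 2.3791 + 0.1713 + 3.313 = 5.8634
Step 3: Objective decrease = 0.5 * g^T H^(-1) g = 2.9317


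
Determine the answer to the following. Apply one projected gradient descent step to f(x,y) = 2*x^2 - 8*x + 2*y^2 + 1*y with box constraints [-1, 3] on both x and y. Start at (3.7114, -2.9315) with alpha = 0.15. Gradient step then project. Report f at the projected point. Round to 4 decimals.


Step 1: Compute gradient at (3.7114, -2.9315).
grad_x = 2*2*3.7114 - 8 = 6.8456
grad_y = 2*2*-2.9315 + 1 = -10.726
Step 2: Gradient step.
x_raw = 3.7114 - 0.15*6.8456 = 2.6846
y_raw = -2.9315 - 0.15*-10.726 = -1.3226
Step 3: Project onto [-1, 3].
x_proj = clip(2.6846) = 2.6846
y_proj = clip(-1.3226) = -1.0
Step 4: Evaluate f.
f(2.6846, -1.0) = -6.0628


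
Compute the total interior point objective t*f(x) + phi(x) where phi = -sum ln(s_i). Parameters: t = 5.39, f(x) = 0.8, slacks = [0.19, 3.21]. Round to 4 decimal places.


Step 1: Compute log-barrier.
ln values: [-1.6607, 1.1663]
phi = -(-1.6607 + 1.1663) = 0.4945
Step 2: Compute augmented objective.
t*f(x) = 5.39*0.8 = 4.312
Total = 4.312 + 0.4945 = 4.8065


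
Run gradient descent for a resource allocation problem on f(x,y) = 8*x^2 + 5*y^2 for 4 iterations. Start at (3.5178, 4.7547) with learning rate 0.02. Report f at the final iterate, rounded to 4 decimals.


Gradient descent on f(x,y) = 8*x^2 + 5*y^2.
Starting point: (3.5178, 4.7547), alpha = 0.02
Step 1: grad_x = 2*8*3.5178 = 56.2848, grad_y = 2*5*4.7547 = 47.547
  x_1 = 3.5178 - 0.02*56.2848 = 2.3921
  y_1 = 4.7547 - 0.02*47.547 = 3.8038
Step 2: grad_x = 2*8*2.3921 = 38.2737, grad_y = 2*5*3.8038 = 38.0376
  x_2 = 2.3921 - 0.02*38.2737 = 1.6266
  y_2 = 3.8038 - 0.02*38.0376 = 3.043
Step 3: grad_x = 2*8*1.6266 = 26.0261, grad_y = 2*5*3.043 = 30.4301
  x_3 = 1.6266 - 0.02*26.0261 = 1.1061
  y_3 = 3.043 - 0.02*30.4301 = 2.4344
Step 4: grad_x = 2*8*1.1061 = 17.6977, grad_y = 2*5*2.4344 = 24.3441
  x_4 = 1.1061 - 0.02*17.6977 = 0.7522
  y_4 = 2.4344 - 0.02*24.3441 = 1.9475
f(0.7522, 1.9475) = 8*0.7522^2 + 5*1.9475^2 = 23.4902


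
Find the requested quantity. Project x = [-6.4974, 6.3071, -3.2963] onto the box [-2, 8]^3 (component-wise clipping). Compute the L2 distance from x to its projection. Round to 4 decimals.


Project each component onto [-2, 8].
clip(-6.4974) = -2.0, clip(6.3071) = 6.3071, clip(-3.2963) = -2.0
Projection = [-2.0, 6.3071, -2.0]
Squared diffs: [20.2266, 0.0, 1.6804]
Distance = sqrt(21.907) = 4.6805


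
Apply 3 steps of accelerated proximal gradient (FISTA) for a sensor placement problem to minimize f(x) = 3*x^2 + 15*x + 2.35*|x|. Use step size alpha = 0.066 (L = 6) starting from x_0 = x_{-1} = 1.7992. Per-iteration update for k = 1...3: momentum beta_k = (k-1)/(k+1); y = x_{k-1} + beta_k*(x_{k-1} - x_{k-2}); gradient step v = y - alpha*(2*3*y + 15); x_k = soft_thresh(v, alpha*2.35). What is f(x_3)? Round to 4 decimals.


FISTA on f(x) = 3*x^2 + 15*x + 2.35*|x|
L = 6, alpha = 0.066
Iteration 1: beta = 0.0, y = 1.7992 + 0.0*(1.7992 - 1.7992) = 1.7992
  grad(y) = 25.7952, v = y - alpha*grad = 0.0967
  prox(v) = soft_thresh(0.0967, 0.1551) = 0.0
Iteration 2: beta = 0.3333, y = 0.0 + 0.3333*(0.0 - 1.7992) = -0.5997
  grad(y) = 11.4016, v = y - alpha*grad = -1.3522
  prox(v) = soft_thresh(-1.3522, 0.1551) = -1.1971
Iteration 3: beta = 0.5, y = -1.1971 + 0.5*(-1.1971 - 0.0) = -1.7957
  grad(y) = 4.2257, v = y - alpha*grad = -2.0746
  prox(v) = soft_thresh(-2.0746, 0.1551) = -1.9195
f(x_3) = 3*(-1.9195)^2 + 15*(-1.9195) + 2.35*|-1.9195| = -13.2282


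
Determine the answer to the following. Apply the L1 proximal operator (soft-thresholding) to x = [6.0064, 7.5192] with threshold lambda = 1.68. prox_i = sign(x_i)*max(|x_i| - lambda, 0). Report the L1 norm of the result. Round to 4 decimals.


Soft-thresholding with lambda = 1.68:
prox(6.0064) = sign(6.0064)*max(|6.0064| - 1.68, 0) = 4.3264
prox(7.5192) = sign(7.5192)*max(|7.5192| - 1.68, 0) = 5.8392
prox(x) = [4.3264, 5.8392]
||prox(x)||_1 = 4.3264 + 5.8392 = 10.1656


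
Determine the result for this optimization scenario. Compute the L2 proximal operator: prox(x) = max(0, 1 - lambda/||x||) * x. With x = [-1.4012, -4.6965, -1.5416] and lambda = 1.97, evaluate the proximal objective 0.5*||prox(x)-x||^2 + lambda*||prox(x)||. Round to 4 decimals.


Step 1: Compute ||x||.
||x|| = 5.1378
Step 2: Compute scaling factor.
scale = max(0, 1 - 1.97/5.1378) = 0.6166
Step 3: prox(x) = [-0.8639, -2.8957, -0.9505]
||prox(x)|| = 3.1678
Step 4: Proximal objective.
0.5*||prox-x||^2 = 1.9405
lambda*||prox|| = 6.2406
Total = 8.181


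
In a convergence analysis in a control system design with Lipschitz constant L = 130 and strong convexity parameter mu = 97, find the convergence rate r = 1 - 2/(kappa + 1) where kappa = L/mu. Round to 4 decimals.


Step 1: Compute the condition number.
kappa = L/mu = 130/97 = 1.3402
Step 2: Compute the convergence rate.
r = 1 - 2/(kappa + 1) = 1 - 2*mu/(L + mu) = (L - mu)/(L + mu) = 33/227 = 0.1454


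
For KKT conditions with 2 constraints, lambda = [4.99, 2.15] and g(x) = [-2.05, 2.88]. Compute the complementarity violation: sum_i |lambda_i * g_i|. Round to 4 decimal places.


KKT complementary slackness check:
lambda_1 * g_1 = 4.99 * -2.05 = -10.2295
lambda_2 * g_2 = 2.15 * 2.88 = 6.192
Total violation = 10.2295 + 6.192 = 16.4215


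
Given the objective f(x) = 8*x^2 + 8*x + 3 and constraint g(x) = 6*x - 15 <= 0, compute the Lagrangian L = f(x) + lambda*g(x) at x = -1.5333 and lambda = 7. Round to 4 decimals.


Step 1: Evaluate f(x).
f(-1.5333) = 8*(-1.5333)^2 + 8*(-1.5333) + 3 = 9.5417
Step 2: Evaluate g(x).
g(-1.5333) = 6*-1.5333 - 15 = -24.1998
Step 3: Compute Lagrangian.
L = 9.5417 + 7*-24.1998 = -159.8569


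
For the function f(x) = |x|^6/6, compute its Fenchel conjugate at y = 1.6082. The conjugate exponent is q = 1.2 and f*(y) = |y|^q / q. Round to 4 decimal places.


The conjugate exponent q satisfies 1/p + 1/q = 1.
p = 6, so q = 6/(6 - 1) = 1.2
|y|^q = 1.6082^1.2 = 1.7685
f*(1.6082) = 1.7685 / 1.2 = 1.4738


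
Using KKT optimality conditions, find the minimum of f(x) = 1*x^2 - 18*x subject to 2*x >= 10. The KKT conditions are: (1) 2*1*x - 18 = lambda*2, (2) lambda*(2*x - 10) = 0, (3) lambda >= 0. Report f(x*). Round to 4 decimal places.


Step 1: Try lambda = 0 (constraint inactive).
Stationarity: 2*1*x - 18 = 0
x* = 18/(2*1) = 9.0
Check constraint: 2*9.0 = 18.0 >= 10 -- satisfied.
Step 2: Compute optimal value.
f(x*) = 1*9.0^2 - 18*9.0 = -81.0


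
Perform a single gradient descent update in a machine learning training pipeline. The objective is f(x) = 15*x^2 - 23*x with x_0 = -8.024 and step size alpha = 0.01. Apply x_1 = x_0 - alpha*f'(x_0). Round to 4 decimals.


We compute the gradient at x_0 and apply the update.
f'(x) = 30*x - 23
f'(-8.024) = 30*-8.024 - 23 = -263.72
x_1 = -8.024 - 0.01*-263.72 = -5.3868


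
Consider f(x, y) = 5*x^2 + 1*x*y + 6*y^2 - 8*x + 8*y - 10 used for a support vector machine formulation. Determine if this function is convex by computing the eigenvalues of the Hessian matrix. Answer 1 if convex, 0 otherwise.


The Hessian of f(x,y) = 5*x^2 + 1*x*y + 6*y^2 - 8*x + 8*y - 10 is:
H = [[10, 1], [1, 12]]
Trace = 10 + 12 = 22
Determinant = 10*12 - (1)^2 = 119
Discriminant = (22)^2 - 4*119 = 8.0
Eigenvalues: lambda_1 = 9.5858, lambda_2 = 12.4142
The function is convex.

1


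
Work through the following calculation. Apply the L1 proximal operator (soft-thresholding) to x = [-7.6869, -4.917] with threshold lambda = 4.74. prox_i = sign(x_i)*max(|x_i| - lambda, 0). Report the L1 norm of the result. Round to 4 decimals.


Soft-thresholding with lambda = 4.74:
prox(-7.6869) = sign(-7.6869)*max(|-7.6869| - 4.74, 0) = -2.9469
prox(-4.917) = sign(-4.917)*max(|-4.917| - 4.74, 0) = -0.177
prox(x) = [-2.9469, -0.177]
||prox(x)||_1 = 2.9469 + 0.177 = 3.1239


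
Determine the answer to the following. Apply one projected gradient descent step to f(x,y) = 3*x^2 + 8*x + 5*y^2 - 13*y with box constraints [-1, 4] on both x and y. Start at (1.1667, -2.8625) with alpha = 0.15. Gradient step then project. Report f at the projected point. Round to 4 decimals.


Step 1: Compute gradient at (1.1667, -2.8625).
grad_x = 2*3*1.1667 + 8 = 15.0002
grad_y = 2*5*-2.8625 - 13 = -41.625
Step 2: Gradient step.
x_raw = 1.1667 - 0.15*15.0002 = -1.0833
y_raw = -2.8625 - 0.15*-41.625 = 3.3813
Step 3: Project onto [-1, 4].
x_proj = clip(-1.0833) = -1.0
y_proj = clip(3.3813) = 3.3813
Step 4: Evaluate f.
f(-1.0, 3.3813) = 8.208


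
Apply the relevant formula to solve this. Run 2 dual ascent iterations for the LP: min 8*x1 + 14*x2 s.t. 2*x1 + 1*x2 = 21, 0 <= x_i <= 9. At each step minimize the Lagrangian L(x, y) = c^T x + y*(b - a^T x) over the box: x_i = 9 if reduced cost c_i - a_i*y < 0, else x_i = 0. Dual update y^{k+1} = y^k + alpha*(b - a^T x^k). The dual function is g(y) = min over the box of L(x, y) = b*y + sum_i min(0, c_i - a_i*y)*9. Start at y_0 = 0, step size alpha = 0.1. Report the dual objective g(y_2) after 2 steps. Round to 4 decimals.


Dual ascent for LP: min 8*x1 + 14*x2, 2*x1 + 1*x2 = 21, 0 <= x_i <= 9
Step 1: y^k = 0.0, reduced costs: (8.0, 14.0)
  x^k = (0.0, 0.0), subgradient = b - a^T x = 21.0
  y^{k+1} = 0.0 + 0.1*21.0 = 2.1
Step 2: y^k = 2.1, reduced costs: (3.8, 11.9)
  x^k = (0.0, 0.0), subgradient = b - a^T x = 21.0
  y^{k+1} = 2.1 + 0.1*21.0 = 4.2
Dual objective at y_2 = 4.2: reduced costs (-0.4, 9.8), box minimizer x = (9.0, 0.0)
g(y_2) = b*y + (c1 - a1*y)*x1 + (c2 - a2*y)*x2 = 21*4.2 + (-0.4)*9.0 + 9.8*0.0 = 88.2 - 3.6 + 0.0 = 84.6


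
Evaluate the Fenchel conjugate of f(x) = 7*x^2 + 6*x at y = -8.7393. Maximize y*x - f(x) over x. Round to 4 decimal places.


f*(y) = sup_x {y*x - a*x^2 - b*x} = sup_x {(y-b)*x - a*x^2}
FOC: (y - b) - 2a*x = 0 => x* = (y - b)/(2a)
x* = (-8.7393 - 6)/(2*7) = -1.0528
f*(-8.7393) = (y-b)^2/(4a) = (-8.7393 - 6)^2/(4*7)
= 217.247/28 = 7.7588


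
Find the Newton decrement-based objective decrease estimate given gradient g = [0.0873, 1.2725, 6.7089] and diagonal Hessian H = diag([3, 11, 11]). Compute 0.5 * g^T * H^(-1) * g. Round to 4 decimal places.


Step 1: H is diagonal, so H^(-1) * g = [0.0291, 0.1157, 0.6099].
Step 2: g^T H^(-1) g = sum_i g_i^2 / H_ii
  = (0.0873)^2/3 + (1.2725)^2/11 + (6.7089)^2/11
  = 0.0025 + 0.1472 + 4.0918 = 4.2415
Step 3: Objective decrease = 0.5 * g^T H^(-1) g = 2.1208


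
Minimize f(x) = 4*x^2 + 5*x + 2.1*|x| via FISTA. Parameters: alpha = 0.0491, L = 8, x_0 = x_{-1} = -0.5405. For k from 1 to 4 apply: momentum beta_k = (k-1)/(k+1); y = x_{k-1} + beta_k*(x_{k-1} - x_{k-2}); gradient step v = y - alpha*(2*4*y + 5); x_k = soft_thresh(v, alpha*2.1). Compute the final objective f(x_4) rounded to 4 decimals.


FISTA on f(x) = 4*x^2 + 5*x + 2.1*|x|
L = 8, alpha = 0.0491
Iteration 1: beta = 0.0, y = -0.5405 + 0.0*(-0.5405 + 0.5405) = -0.5405
  grad(y) = 0.676, v = y - alpha*grad = -0.5737
  prox(v) = soft_thresh(-0.5737, 0.1031) = -0.4706
Iteration 2: beta = 0.3333, y = -0.4706 + 0.3333*(-0.4706 + 0.5405) = -0.4473
  grad(y) = 1.4218, v = y - alpha*grad = -0.5171
  prox(v) = soft_thresh(-0.5171, 0.1031) = -0.414
Iteration 3: beta = 0.5, y = -0.414 + 0.5*(-0.414 + 0.4706) = -0.3857
  grad(y) = 1.9146, v = y - alpha*grad = -0.4797
  prox(v) = soft_thresh(-0.4797, 0.1031) = -0.3766
Iteration 4: beta = 0.6, y = -0.3766 + 0.6*(-0.3766 + 0.414) = -0.3541
  grad(y) = 2.167, v = y - alpha*grad = -0.4605
  prox(v) = soft_thresh(-0.4605, 0.1031) = -0.3574
f(x_4) = 4*(-0.3574)^2 + 5*(-0.3574) + 2.1*|-0.3574| = -0.5255


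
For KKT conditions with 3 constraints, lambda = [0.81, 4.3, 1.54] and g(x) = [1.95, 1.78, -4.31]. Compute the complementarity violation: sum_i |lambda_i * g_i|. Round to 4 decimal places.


KKT complementary slackness check:
lambda_1 * g_1 = 0.81 * 1.95 = 1.5795
lambda_2 * g_2 = 4.3 * 1.78 = 7.654
lambda_3 * g_3 = 1.54 * -4.31 = -6.6374
Total violation = 1.5795 + 7.654 + 6.6374 = 15.8709


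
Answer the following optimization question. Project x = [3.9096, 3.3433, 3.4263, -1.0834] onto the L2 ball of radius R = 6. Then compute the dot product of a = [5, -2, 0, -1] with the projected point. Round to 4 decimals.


Step 1: Compute ||x|| (intermediates to 6 decimals).
||x|| = sqrt(3.9096^2 + 3.3433^2 + 3.4263^2 + (-1.0834)^2) = 6.275023
Step 2: Project.
Since ||x|| > R, scale = R/||x|| = 6/6.275023 = 0.956172, proj(x) = scale * x
proj(x) = [3.73825, 3.19677, 3.276132, -1.035917]
Step 3: Dot product.
a^T * proj(x) = 5*3.73825 - 2*3.19677 + 0*3.276132 - 1*(-1.035917) = 13.3336


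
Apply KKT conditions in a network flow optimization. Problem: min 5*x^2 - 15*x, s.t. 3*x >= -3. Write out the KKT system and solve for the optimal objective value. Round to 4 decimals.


Step 1: Try lambda = 0 (constraint inactive).
Stationarity: 2*5*x - 15 = 0
x* = 15/(2*5) = 1.5
Check constraint: 3*1.5 = 4.5 >= -3 -- satisfied.
Step 2: Compute optimal value.
f(x*) = 5*1.5^2 - 15*1.5 = -11.25


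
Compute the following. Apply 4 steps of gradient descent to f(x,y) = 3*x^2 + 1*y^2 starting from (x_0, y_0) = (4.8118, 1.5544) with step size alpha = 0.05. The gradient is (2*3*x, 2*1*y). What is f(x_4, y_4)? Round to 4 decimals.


Gradient descent on f(x,y) = 3*x^2 + 1*y^2.
Starting point: (4.8118, 1.5544), alpha = 0.05
Step 1: grad_x = 2*3*4.8118 = 28.8708, grad_y = 2*1*1.5544 = 3.1088
  x_1 = 4.8118 - 0.05*28.8708 = 3.3683
  y_1 = 1.5544 - 0.05*3.1088 = 1.399
Step 2: grad_x = 2*3*3.3683 = 20.2096, grad_y = 2*1*1.399 = 2.7979
  x_2 = 3.3683 - 0.05*20.2096 = 2.3578
  y_2 = 1.399 - 0.05*2.7979 = 1.2591
Step 3: grad_x = 2*3*2.3578 = 14.1467, grad_y = 2*1*1.2591 = 2.5181
  x_3 = 2.3578 - 0.05*14.1467 = 1.6504
  y_3 = 1.2591 - 0.05*2.5181 = 1.1332
Step 4: grad_x = 2*3*1.6504 = 9.9027, grad_y = 2*1*1.1332 = 2.2663
  x_4 = 1.6504 - 0.05*9.9027 = 1.1553
  y_4 = 1.1332 - 0.05*2.2663 = 1.0198
f(1.1553, 1.0198) = 3*1.1553^2 + 1*1.0198^2 = 5.0443


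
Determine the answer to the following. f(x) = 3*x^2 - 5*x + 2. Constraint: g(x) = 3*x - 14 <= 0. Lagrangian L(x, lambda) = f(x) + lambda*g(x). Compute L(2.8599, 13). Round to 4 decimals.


Step 1: Evaluate f(x).
f(2.8599) = 3*2.8599^2 - 5*2.8599 + 2 = 12.2376
Step 2: Evaluate g(x).
g(2.8599) = 3*2.8599 - 14 = -5.4203
Step 3: Compute Lagrangian.
L = 12.2376 + 13*-5.4203 = -58.2263


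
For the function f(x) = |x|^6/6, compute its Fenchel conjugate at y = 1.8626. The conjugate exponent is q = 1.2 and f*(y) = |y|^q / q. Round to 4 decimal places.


The conjugate exponent q satisfies 1/p + 1/q = 1.
p = 6, so q = 6/(6 - 1) = 1.2
|y|^q = 1.8626^1.2 = 2.1093
f*(1.8626) = 2.1093 / 1.2 = 1.7578


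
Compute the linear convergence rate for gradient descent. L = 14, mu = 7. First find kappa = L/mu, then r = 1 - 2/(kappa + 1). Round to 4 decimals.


Step 1: Compute the condition number.
kappa = L/mu = 14/7 = 2.0
Step 2: Compute the convergence rate.
r = 1 - 2/(kappa + 1) = 1 - 2*mu/(L + mu) = (L - mu)/(L + mu) = 7/21 = 0.3333


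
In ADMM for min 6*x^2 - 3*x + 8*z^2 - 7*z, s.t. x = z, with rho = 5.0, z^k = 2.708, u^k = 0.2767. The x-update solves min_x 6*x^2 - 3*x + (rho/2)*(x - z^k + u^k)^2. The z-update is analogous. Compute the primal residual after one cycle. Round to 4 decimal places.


ADMM iteration with rho = 5.0, z^k = 2.708, u^k = 0.2767
Step 1: x-update.
Minimize 6*x^2 - 3*x + (5.0/2)*(x - 2.708 + 0.2767)^2
FOC: (2*6 + 5.0)*x = 3 + 5.0*(2.708 - 0.2767)
x^{k+1} = 0.8916
Step 2: z-update.
Minimize 8*z^2 - 7*z + (5.0/2)*(0.8916 - z + 0.2767)^2
FOC: (2*8 + 5.0)*z = 7 + 5.0*(0.8916 + 0.2767)
z^{k+1} = 0.6115
Step 3: u-update.
u^{k+1} = 0.2767 + 0.8916 - 0.6115 = 0.5568
Step 4: Primal residual = |0.8916 - 0.6115| = 0.2801


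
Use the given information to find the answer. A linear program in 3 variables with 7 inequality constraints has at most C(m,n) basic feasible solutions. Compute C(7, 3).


Each vertex corresponds to some choice of n active constraints out of m, so the number of vertices is at most C(m, n) = m! / (n!(m-n)!).
m = 7, n = 3
Numerator: 7 * 6 * 5
Denominator: 3! = 6
C(7, 3) = 35


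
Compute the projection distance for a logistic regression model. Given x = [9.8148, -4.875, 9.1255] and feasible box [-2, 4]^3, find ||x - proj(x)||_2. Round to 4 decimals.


Project each component onto [-2, 4].
clip(9.8148) = 4.0, clip(-4.875) = -2.0, clip(9.1255) = 4.0
Projection = [4.0, -2.0, 4.0]
Squared diffs: [33.8119, 8.2656, 26.2708]
Distance = sqrt(68.3483) = 8.2673


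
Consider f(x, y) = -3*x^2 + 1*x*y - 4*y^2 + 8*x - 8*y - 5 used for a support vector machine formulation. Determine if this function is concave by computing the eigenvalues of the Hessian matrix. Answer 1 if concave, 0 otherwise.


The Hessian of f(x,y) = -3*x^2 + 1*x*y - 4*y^2 + 8*x - 8*y - 5 is:
H = [[-6, 1], [1, -8]]
Trace = -6 - 8 = -14
Determinant = -6*-8 - (1)^2 = 47
Discriminant = (-14)^2 - 4*47 = 8.0
Eigenvalues: lambda_1 = -8.4142, lambda_2 = -5.5858
The function is concave.

1


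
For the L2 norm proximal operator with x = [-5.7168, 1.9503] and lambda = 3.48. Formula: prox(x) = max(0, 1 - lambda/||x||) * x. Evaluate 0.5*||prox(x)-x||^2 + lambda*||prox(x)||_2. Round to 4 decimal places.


Step 1: Compute ||x||.
||x|| = 6.0403
Step 2: Compute scaling factor.
scale = max(0, 1 - 3.48/6.0403) = 0.4239
Step 3: prox(x) = [-2.4232, 0.8267]
||prox(x)|| = 2.5603
Step 4: Proximal objective.
0.5*||prox-x||^2 = 6.0552
lambda*||prox|| = 8.9098
Total = 14.9651


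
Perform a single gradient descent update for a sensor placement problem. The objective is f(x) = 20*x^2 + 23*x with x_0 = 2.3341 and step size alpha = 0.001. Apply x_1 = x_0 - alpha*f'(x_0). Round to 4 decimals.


We compute the gradient at x_0 and apply the update.
f'(x) = 40*x + 23
f'(2.3341) = 40*2.3341 + 23 = 116.364
x_1 = 2.3341 - 0.001*116.364 = 2.2177


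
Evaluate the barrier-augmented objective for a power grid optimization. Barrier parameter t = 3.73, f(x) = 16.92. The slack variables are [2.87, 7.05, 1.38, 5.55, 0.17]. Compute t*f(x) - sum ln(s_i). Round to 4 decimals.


Step 1: Compute log-barrier.
ln values: [1.0543, 1.953, 0.3221, 1.7138, -1.772]
phi = -(1.0543 + 1.953 + 0.3221 + 1.7138 - 1.772) = -3.2713
Step 2: Compute augmented objective.
t*f(x) = 3.73*16.92 = 63.1116
Total = 63.1116 - 3.2713 = 59.8403


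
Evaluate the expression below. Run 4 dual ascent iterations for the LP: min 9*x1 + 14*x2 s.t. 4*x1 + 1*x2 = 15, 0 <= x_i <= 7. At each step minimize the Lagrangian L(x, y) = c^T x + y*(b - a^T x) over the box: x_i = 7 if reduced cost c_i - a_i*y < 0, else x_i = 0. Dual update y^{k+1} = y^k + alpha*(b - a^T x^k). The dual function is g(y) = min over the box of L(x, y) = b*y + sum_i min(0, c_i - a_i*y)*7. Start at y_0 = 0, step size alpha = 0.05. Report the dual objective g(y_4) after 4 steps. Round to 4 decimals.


Dual ascent for LP: min 9*x1 + 14*x2, 4*x1 + 1*x2 = 15, 0 <= x_i <= 7
Step 1: y^k = 0.0, reduced costs: (9.0, 14.0)
  x^k = (0.0, 0.0), subgradient = b - a^T x = 15.0
  y^{k+1} = 0.0 + 0.05*15.0 = 0.75
Step 2: y^k = 0.75, reduced costs: (6.0, 13.25)
  x^k = (0.0, 0.0), subgradient = b - a^T x = 15.0
  y^{k+1} = 0.75 + 0.05*15.0 = 1.5
Step 3: y^k = 1.5, reduced costs: (3.0, 12.5)
  x^k = (0.0, 0.0), subgradient = b - a^T x = 15.0
  y^{k+1} = 1.5 + 0.05*15.0 = 2.25
Step 4: y^k = 2.25, reduced costs: (0.0, 11.75)
  x^k = (0.0, 0.0), subgradient = b - a^T x = 15.0
  y^{k+1} = 2.25 + 0.05*15.0 = 3.0
Dual objective at y_4 = 3.0: reduced costs (-3.0, 11.0), box minimizer x = (7.0, 0.0)
g(y_4) = b*y + (c1 - a1*y)*x1 + (c2 - a2*y)*x2 = 15*3.0 + (-3.0)*7.0 + 11.0*0.0 = 45.0 - 21.0 + 0.0 = 24.0


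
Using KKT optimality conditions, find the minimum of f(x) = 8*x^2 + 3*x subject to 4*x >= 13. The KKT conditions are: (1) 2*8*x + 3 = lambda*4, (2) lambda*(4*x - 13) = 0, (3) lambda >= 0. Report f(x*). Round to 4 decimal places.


Step 1: Try lambda = 0 (constraint inactive).
x_unc = -3/(2*8) = -0.1875
Check: 4*-0.1875 = -0.75 < 13 -- violated!
Step 2: Constraint must be active: 4*x = 13
x* = 13/4 = 3.25
lambda = (2*8*3.25 + 3)/4 = 13.75
Step 3: Compute optimal value.
f(x*) = 8*3.25^2 + 3*3.25 = 94.25


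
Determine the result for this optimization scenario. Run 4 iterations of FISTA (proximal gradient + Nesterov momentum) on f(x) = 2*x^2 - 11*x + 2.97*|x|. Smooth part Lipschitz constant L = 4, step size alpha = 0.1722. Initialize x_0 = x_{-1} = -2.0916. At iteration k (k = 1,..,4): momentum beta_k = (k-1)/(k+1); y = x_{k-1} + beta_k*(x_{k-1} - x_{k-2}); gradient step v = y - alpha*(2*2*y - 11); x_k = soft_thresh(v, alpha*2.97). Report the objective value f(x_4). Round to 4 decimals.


FISTA on f(x) = 2*x^2 - 11*x + 2.97*|x|
L = 4, alpha = 0.1722
Iteration 1: beta = 0.0, y = -2.0916 + 0.0*(-2.0916 + 2.0916) = -2.0916
  grad(y) = -19.3664, v = y - alpha*grad = 1.2433
  prox(v) = soft_thresh(1.2433, 0.5114) = 0.7319
Iteration 2: beta = 0.3333, y = 0.7319 + 0.3333*(0.7319 + 2.0916) = 1.673
  grad(y) = -4.3079, v = y - alpha*grad = 2.4148
  prox(v) = soft_thresh(2.4148, 0.5114) = 1.9034
Iteration 3: beta = 0.5, y = 1.9034 + 0.5*(1.9034 - 0.7319) = 2.4892
  grad(y) = -1.0433, v = y - alpha*grad = 2.6688
  prox(v) = soft_thresh(2.6688, 0.5114) = 2.1574
Iteration 4: beta = 0.6, y = 2.1574 + 0.6*(2.1574 - 1.9034) = 2.3098
  grad(y) = -1.7608, v = y - alpha*grad = 2.613
  prox(v) = soft_thresh(2.613, 0.5114) = 2.1016
f(x_4) = 2*2.1016^2 - 11*2.1016 + 2.97*|2.1016| = -8.0424


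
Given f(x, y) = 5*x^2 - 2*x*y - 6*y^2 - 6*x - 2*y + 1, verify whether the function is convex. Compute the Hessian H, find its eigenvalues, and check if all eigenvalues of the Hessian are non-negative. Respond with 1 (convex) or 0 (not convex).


The Hessian of f(x,y) = 5*x^2 - 2*x*y - 6*y^2 - 6*x - 2*y + 1 is:
H = [[10, -2], [-2, -12]]
Trace = 10 - 12 = -2
Determinant = 10*-12 - (-2)^2 = -124
Discriminant = (-2)^2 - 4*-124 = 500.0
Eigenvalues: lambda_1 = -12.1803, lambda_2 = 10.1803
The function is not convex.

0


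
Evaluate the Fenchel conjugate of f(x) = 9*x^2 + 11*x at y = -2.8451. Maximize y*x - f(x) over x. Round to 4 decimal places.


f*(y) = sup_x {y*x - a*x^2 - b*x} = sup_x {(y-b)*x - a*x^2}
FOC: (y - b) - 2a*x = 0 => x* = (y - b)/(2a)
x* = (-2.8451 - 11)/(2*9) = -0.7692
f*(-2.8451) = (y-b)^2/(4a) = (-2.8451 - 11)^2/(4*9)
= 191.6868/36 = 5.3246
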